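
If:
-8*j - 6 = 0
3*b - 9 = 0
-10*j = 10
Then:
No Solution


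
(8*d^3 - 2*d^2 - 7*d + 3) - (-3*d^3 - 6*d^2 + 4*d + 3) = 11*d^3 + 4*d^2 - 11*d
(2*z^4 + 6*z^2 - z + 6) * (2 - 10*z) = -20*z^5 + 4*z^4 - 60*z^3 + 22*z^2 - 62*z + 12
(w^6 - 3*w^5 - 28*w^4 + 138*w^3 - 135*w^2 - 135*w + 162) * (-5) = -5*w^6 + 15*w^5 + 140*w^4 - 690*w^3 + 675*w^2 + 675*w - 810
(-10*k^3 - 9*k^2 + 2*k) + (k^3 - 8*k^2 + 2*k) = -9*k^3 - 17*k^2 + 4*k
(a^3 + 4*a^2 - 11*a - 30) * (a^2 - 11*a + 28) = a^5 - 7*a^4 - 27*a^3 + 203*a^2 + 22*a - 840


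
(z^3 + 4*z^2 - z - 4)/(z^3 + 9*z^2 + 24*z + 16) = (z - 1)/(z + 4)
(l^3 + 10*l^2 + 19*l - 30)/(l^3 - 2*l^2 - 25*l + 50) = (l^2 + 5*l - 6)/(l^2 - 7*l + 10)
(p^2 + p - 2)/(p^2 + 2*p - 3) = (p + 2)/(p + 3)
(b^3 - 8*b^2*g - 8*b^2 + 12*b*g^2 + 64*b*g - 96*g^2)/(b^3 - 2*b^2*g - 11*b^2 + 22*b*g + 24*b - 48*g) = (b - 6*g)/(b - 3)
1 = 1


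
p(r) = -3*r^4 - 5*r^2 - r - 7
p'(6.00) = -2653.00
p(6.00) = -4081.00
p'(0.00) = -1.00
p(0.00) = -7.00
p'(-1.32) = 39.80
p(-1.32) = -23.50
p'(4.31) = -1004.86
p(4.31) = -1139.40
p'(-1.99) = 113.47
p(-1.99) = -71.86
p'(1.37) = -45.56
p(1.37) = -28.32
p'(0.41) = -5.93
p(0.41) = -8.34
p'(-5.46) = 2006.86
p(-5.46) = -2816.79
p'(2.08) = -129.79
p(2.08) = -86.87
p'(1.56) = -62.16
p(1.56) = -38.50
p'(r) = -12*r^3 - 10*r - 1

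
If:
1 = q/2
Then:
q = 2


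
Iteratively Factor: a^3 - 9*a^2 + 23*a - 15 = (a - 1)*(a^2 - 8*a + 15) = (a - 5)*(a - 1)*(a - 3)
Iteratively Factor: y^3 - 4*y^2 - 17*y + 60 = (y + 4)*(y^2 - 8*y + 15) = (y - 5)*(y + 4)*(y - 3)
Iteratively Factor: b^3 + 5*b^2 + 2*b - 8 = (b + 4)*(b^2 + b - 2) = (b - 1)*(b + 4)*(b + 2)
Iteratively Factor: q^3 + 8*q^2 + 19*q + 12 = (q + 1)*(q^2 + 7*q + 12) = (q + 1)*(q + 3)*(q + 4)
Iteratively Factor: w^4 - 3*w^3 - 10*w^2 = (w)*(w^3 - 3*w^2 - 10*w) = w*(w + 2)*(w^2 - 5*w) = w^2*(w + 2)*(w - 5)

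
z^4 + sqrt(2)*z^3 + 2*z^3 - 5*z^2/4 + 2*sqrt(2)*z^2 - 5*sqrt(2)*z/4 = z*(z - 1/2)*(z + 5/2)*(z + sqrt(2))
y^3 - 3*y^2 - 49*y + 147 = (y - 7)*(y - 3)*(y + 7)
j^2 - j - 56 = (j - 8)*(j + 7)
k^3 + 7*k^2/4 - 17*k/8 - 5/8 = (k - 1)*(k + 1/4)*(k + 5/2)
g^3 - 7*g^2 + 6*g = g*(g - 6)*(g - 1)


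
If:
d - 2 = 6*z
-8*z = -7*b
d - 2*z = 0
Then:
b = -4/7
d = -1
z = -1/2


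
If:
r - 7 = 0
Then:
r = 7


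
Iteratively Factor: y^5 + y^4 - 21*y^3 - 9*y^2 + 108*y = (y + 4)*(y^4 - 3*y^3 - 9*y^2 + 27*y) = (y + 3)*(y + 4)*(y^3 - 6*y^2 + 9*y) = (y - 3)*(y + 3)*(y + 4)*(y^2 - 3*y) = (y - 3)^2*(y + 3)*(y + 4)*(y)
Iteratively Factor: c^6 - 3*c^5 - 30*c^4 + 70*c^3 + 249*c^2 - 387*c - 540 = (c - 3)*(c^5 - 30*c^3 - 20*c^2 + 189*c + 180) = (c - 5)*(c - 3)*(c^4 + 5*c^3 - 5*c^2 - 45*c - 36) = (c - 5)*(c - 3)*(c + 1)*(c^3 + 4*c^2 - 9*c - 36) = (c - 5)*(c - 3)*(c + 1)*(c + 3)*(c^2 + c - 12) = (c - 5)*(c - 3)^2*(c + 1)*(c + 3)*(c + 4)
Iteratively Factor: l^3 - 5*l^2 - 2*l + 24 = (l - 3)*(l^2 - 2*l - 8) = (l - 4)*(l - 3)*(l + 2)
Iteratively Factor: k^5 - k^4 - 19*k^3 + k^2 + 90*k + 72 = (k - 4)*(k^4 + 3*k^3 - 7*k^2 - 27*k - 18) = (k - 4)*(k + 3)*(k^3 - 7*k - 6) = (k - 4)*(k + 1)*(k + 3)*(k^2 - k - 6) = (k - 4)*(k - 3)*(k + 1)*(k + 3)*(k + 2)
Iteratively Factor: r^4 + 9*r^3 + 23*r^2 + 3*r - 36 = (r - 1)*(r^3 + 10*r^2 + 33*r + 36) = (r - 1)*(r + 3)*(r^2 + 7*r + 12) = (r - 1)*(r + 3)*(r + 4)*(r + 3)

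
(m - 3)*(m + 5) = m^2 + 2*m - 15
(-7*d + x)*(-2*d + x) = 14*d^2 - 9*d*x + x^2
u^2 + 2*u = u*(u + 2)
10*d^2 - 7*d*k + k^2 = (-5*d + k)*(-2*d + k)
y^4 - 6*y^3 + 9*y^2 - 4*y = y*(y - 4)*(y - 1)^2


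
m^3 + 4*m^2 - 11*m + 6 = (m - 1)^2*(m + 6)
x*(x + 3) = x^2 + 3*x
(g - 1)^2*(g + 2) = g^3 - 3*g + 2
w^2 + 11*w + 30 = (w + 5)*(w + 6)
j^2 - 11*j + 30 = (j - 6)*(j - 5)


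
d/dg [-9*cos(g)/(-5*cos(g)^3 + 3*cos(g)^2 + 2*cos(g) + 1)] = 144*(10*cos(g)^3 - 3*cos(g)^2 + 1)*sin(g)/(-7*cos(g) + 6*cos(2*g) - 5*cos(3*g) + 10)^2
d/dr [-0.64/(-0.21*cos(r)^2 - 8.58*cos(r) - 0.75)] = (0.2688*cos(r) + 5.4912)*sin(r)/(0.21*cos(r)^2 + 8.58*cos(r) + 0.75)^2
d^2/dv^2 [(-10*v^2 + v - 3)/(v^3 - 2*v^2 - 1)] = 2*(-10*v^6 + 3*v^5 - 24*v^4 - 18*v^3 + 30*v^2 - 15*v - 4)/(v^9 - 6*v^8 + 12*v^7 - 11*v^6 + 12*v^5 - 12*v^4 + 3*v^3 - 6*v^2 - 1)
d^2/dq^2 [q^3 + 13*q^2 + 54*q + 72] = 6*q + 26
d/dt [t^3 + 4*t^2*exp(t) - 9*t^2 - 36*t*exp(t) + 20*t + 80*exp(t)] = 4*t^2*exp(t) + 3*t^2 - 28*t*exp(t) - 18*t + 44*exp(t) + 20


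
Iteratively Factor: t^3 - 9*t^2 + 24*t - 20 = (t - 2)*(t^2 - 7*t + 10) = (t - 2)^2*(t - 5)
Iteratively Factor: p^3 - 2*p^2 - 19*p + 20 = (p - 5)*(p^2 + 3*p - 4) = (p - 5)*(p + 4)*(p - 1)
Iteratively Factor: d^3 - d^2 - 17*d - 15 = (d - 5)*(d^2 + 4*d + 3) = (d - 5)*(d + 1)*(d + 3)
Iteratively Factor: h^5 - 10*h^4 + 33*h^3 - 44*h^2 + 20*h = (h - 2)*(h^4 - 8*h^3 + 17*h^2 - 10*h) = (h - 5)*(h - 2)*(h^3 - 3*h^2 + 2*h) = (h - 5)*(h - 2)*(h - 1)*(h^2 - 2*h) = h*(h - 5)*(h - 2)*(h - 1)*(h - 2)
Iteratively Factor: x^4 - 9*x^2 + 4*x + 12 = (x + 1)*(x^3 - x^2 - 8*x + 12) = (x - 2)*(x + 1)*(x^2 + x - 6) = (x - 2)^2*(x + 1)*(x + 3)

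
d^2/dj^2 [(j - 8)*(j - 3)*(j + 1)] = 6*j - 20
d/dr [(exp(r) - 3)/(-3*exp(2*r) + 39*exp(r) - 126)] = ((exp(r) - 3)*(2*exp(r) - 13) - exp(2*r) + 13*exp(r) - 42)*exp(r)/(3*(exp(2*r) - 13*exp(r) + 42)^2)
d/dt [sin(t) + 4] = cos(t)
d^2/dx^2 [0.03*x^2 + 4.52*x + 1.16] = 0.0600000000000000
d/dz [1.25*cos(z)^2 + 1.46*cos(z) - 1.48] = -(2.5*cos(z) + 1.46)*sin(z)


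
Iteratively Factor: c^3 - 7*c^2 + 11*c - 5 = (c - 5)*(c^2 - 2*c + 1) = (c - 5)*(c - 1)*(c - 1)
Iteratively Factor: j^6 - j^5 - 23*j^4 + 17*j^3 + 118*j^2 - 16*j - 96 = (j + 1)*(j^5 - 2*j^4 - 21*j^3 + 38*j^2 + 80*j - 96) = (j - 4)*(j + 1)*(j^4 + 2*j^3 - 13*j^2 - 14*j + 24) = (j - 4)*(j + 1)*(j + 4)*(j^3 - 2*j^2 - 5*j + 6) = (j - 4)*(j + 1)*(j + 2)*(j + 4)*(j^2 - 4*j + 3) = (j - 4)*(j - 3)*(j + 1)*(j + 2)*(j + 4)*(j - 1)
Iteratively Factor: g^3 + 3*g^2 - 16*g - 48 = (g + 3)*(g^2 - 16) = (g - 4)*(g + 3)*(g + 4)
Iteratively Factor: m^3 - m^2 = (m)*(m^2 - m) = m^2*(m - 1)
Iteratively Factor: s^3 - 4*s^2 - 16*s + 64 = (s - 4)*(s^2 - 16) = (s - 4)^2*(s + 4)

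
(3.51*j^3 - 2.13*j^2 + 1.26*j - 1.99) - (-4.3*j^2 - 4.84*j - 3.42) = 3.51*j^3 + 2.17*j^2 + 6.1*j + 1.43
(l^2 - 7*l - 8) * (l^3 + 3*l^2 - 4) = l^5 - 4*l^4 - 29*l^3 - 28*l^2 + 28*l + 32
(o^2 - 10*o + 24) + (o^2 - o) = 2*o^2 - 11*o + 24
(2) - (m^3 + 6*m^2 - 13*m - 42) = -m^3 - 6*m^2 + 13*m + 44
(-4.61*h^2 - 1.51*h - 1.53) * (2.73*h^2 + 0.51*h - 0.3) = -12.5853*h^4 - 6.4734*h^3 - 3.564*h^2 - 0.3273*h + 0.459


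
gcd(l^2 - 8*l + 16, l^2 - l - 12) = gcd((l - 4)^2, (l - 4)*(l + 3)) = l - 4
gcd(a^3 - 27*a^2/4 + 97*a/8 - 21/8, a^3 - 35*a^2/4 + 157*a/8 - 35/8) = a^2 - 15*a/4 + 7/8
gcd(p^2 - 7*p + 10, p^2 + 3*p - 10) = p - 2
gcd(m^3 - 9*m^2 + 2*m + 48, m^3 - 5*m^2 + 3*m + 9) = m - 3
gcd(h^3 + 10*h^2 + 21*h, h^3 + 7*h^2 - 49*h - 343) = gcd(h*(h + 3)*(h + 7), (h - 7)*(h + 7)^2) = h + 7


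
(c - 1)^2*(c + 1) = c^3 - c^2 - c + 1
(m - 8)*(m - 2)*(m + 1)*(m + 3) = m^4 - 6*m^3 - 21*m^2 + 34*m + 48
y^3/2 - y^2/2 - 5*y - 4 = (y/2 + 1)*(y - 4)*(y + 1)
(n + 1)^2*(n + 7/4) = n^3 + 15*n^2/4 + 9*n/2 + 7/4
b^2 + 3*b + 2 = (b + 1)*(b + 2)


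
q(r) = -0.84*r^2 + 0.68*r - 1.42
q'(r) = 0.68 - 1.68*r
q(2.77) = -5.98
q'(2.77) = -3.97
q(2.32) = -4.36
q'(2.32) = -3.22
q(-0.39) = -1.81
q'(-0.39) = 1.34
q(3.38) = -8.72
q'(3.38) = -5.00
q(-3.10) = -11.60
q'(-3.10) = 5.89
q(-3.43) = -13.63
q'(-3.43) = 6.44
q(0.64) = -1.33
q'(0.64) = -0.40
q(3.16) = -7.66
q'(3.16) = -4.63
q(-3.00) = -11.02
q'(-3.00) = 5.72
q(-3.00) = -11.02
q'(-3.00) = 5.72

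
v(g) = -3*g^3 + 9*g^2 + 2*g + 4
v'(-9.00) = -889.00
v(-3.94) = 319.32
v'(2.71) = -15.32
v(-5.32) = 699.79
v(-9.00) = 2902.00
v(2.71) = 15.81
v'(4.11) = -76.05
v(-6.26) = 1080.11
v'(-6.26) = -463.37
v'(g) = -9*g^2 + 18*g + 2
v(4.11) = -44.03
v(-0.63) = 7.06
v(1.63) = 18.18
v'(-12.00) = -1510.00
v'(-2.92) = -127.30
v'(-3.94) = -208.63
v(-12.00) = 6460.00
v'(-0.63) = -12.91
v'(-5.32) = -348.48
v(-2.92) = 149.59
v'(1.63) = 7.43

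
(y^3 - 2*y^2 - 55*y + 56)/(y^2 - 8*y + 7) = (y^2 - y - 56)/(y - 7)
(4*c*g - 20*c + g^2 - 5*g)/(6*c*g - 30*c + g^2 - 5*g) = (4*c + g)/(6*c + g)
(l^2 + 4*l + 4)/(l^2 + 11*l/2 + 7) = 2*(l + 2)/(2*l + 7)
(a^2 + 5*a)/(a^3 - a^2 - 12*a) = (a + 5)/(a^2 - a - 12)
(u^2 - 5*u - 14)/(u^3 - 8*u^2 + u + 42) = 1/(u - 3)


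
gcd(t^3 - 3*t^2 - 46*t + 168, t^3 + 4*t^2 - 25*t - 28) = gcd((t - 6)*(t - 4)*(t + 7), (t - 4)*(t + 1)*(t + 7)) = t^2 + 3*t - 28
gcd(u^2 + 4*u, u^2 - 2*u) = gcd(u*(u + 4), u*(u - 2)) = u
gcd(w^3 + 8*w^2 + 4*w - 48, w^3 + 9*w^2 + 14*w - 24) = w^2 + 10*w + 24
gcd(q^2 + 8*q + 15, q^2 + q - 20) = q + 5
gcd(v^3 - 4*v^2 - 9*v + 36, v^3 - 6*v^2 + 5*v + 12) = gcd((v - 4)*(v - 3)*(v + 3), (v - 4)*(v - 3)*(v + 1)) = v^2 - 7*v + 12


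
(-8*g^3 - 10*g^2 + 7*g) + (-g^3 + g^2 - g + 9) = -9*g^3 - 9*g^2 + 6*g + 9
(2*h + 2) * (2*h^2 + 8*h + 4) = 4*h^3 + 20*h^2 + 24*h + 8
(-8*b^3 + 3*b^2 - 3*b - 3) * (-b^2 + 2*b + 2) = 8*b^5 - 19*b^4 - 7*b^3 + 3*b^2 - 12*b - 6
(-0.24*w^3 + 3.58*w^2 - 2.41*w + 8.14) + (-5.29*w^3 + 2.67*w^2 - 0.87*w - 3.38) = -5.53*w^3 + 6.25*w^2 - 3.28*w + 4.76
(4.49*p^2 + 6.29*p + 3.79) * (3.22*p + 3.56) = 14.4578*p^3 + 36.2382*p^2 + 34.5962*p + 13.4924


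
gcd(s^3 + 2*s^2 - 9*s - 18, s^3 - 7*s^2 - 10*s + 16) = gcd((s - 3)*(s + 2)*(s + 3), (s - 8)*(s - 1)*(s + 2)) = s + 2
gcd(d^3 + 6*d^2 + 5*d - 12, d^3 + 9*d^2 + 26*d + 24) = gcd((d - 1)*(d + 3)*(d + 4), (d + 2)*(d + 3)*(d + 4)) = d^2 + 7*d + 12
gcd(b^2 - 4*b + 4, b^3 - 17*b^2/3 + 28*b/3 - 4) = b - 2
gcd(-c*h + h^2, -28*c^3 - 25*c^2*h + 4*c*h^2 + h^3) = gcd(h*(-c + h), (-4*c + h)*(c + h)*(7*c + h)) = 1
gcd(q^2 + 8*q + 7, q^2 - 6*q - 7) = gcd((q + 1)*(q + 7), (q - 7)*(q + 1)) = q + 1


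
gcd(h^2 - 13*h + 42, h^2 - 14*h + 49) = h - 7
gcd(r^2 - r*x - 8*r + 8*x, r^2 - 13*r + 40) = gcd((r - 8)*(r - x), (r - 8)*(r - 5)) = r - 8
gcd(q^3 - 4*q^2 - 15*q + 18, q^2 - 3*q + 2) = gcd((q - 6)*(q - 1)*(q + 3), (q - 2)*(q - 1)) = q - 1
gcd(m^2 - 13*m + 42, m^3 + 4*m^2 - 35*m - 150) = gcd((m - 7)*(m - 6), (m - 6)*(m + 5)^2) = m - 6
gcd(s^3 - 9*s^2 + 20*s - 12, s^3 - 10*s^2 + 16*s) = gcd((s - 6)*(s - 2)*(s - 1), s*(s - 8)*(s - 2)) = s - 2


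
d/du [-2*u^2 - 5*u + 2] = -4*u - 5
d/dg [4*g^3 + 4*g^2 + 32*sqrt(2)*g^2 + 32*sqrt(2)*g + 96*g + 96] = 12*g^2 + 8*g + 64*sqrt(2)*g + 32*sqrt(2) + 96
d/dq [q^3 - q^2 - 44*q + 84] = 3*q^2 - 2*q - 44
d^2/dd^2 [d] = 0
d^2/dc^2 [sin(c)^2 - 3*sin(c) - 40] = 3*sin(c) + 2*cos(2*c)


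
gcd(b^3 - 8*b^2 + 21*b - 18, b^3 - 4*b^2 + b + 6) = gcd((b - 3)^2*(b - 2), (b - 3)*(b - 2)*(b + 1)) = b^2 - 5*b + 6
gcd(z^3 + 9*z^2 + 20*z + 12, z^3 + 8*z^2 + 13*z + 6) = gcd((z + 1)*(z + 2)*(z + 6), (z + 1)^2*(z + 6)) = z^2 + 7*z + 6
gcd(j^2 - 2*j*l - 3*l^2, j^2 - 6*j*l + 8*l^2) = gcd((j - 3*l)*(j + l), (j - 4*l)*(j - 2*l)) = 1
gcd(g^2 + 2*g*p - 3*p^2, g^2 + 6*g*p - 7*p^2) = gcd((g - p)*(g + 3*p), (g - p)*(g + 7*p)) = -g + p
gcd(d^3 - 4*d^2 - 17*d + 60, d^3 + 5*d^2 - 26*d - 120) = d^2 - d - 20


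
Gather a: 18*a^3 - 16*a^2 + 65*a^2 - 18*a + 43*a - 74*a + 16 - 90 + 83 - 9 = 18*a^3 + 49*a^2 - 49*a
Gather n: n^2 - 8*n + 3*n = n^2 - 5*n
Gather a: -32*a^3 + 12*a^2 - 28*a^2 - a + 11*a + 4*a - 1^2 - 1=-32*a^3 - 16*a^2 + 14*a - 2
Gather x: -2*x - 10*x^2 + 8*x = -10*x^2 + 6*x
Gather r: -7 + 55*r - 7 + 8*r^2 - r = 8*r^2 + 54*r - 14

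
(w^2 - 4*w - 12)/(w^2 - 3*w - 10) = (w - 6)/(w - 5)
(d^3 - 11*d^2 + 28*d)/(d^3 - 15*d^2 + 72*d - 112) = d/(d - 4)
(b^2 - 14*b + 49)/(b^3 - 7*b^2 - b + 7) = (b - 7)/(b^2 - 1)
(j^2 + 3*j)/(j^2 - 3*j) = (j + 3)/(j - 3)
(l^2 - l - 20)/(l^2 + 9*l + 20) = (l - 5)/(l + 5)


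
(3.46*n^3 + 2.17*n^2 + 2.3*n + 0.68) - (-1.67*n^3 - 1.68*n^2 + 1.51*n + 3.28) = 5.13*n^3 + 3.85*n^2 + 0.79*n - 2.6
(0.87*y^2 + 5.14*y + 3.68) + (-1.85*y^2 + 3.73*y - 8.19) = -0.98*y^2 + 8.87*y - 4.51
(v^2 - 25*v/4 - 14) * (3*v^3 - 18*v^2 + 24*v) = 3*v^5 - 147*v^4/4 + 189*v^3/2 + 102*v^2 - 336*v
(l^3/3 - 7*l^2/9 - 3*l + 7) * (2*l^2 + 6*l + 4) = 2*l^5/3 + 4*l^4/9 - 28*l^3/3 - 64*l^2/9 + 30*l + 28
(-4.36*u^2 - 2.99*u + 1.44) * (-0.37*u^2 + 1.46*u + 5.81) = 1.6132*u^4 - 5.2593*u^3 - 30.2298*u^2 - 15.2695*u + 8.3664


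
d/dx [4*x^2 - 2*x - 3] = 8*x - 2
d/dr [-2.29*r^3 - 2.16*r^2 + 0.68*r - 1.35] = -6.87*r^2 - 4.32*r + 0.68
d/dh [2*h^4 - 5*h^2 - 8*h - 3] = 8*h^3 - 10*h - 8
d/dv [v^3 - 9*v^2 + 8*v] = 3*v^2 - 18*v + 8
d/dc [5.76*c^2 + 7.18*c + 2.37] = 11.52*c + 7.18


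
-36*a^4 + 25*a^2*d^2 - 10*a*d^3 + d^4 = (-6*a + d)*(-3*a + d)*(-2*a + d)*(a + d)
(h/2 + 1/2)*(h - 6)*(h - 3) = h^3/2 - 4*h^2 + 9*h/2 + 9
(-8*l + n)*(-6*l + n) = 48*l^2 - 14*l*n + n^2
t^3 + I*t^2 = t^2*(t + I)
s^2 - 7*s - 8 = (s - 8)*(s + 1)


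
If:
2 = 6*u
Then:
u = 1/3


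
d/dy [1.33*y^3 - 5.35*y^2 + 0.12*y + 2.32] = 3.99*y^2 - 10.7*y + 0.12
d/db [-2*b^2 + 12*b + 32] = 12 - 4*b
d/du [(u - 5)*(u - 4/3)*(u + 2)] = 3*u^2 - 26*u/3 - 6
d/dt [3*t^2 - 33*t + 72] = 6*t - 33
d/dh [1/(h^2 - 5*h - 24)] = (5 - 2*h)/(-h^2 + 5*h + 24)^2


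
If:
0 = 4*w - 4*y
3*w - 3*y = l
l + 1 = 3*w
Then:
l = 0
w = 1/3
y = 1/3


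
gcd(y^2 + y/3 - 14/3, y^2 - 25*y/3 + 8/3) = 1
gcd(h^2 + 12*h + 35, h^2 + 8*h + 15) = h + 5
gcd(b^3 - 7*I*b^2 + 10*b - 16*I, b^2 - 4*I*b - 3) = b - I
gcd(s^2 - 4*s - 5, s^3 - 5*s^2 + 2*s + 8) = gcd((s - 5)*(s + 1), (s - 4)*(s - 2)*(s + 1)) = s + 1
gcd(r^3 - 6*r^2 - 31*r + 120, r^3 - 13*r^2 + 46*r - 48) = r^2 - 11*r + 24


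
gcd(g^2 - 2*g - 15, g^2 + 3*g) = g + 3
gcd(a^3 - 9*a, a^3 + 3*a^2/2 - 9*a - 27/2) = a^2 - 9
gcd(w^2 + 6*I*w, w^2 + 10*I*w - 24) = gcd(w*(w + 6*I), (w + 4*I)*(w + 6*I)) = w + 6*I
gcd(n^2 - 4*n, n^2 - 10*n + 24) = n - 4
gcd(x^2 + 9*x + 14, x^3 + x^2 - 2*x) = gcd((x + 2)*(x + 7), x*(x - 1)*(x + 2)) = x + 2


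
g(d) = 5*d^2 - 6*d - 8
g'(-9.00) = -96.00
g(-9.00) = 451.00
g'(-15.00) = -156.00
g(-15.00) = 1207.00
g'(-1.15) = -17.50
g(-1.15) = 5.51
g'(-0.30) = -9.00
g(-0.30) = -5.75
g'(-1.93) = -25.30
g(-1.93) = 22.20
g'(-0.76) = -13.60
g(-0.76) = -0.55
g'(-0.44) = -10.40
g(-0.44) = -4.39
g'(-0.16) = -7.60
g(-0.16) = -6.91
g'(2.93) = 23.30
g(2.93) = 17.34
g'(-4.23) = -48.30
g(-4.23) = 106.84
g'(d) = 10*d - 6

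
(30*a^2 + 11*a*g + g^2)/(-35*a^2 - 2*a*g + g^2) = (-6*a - g)/(7*a - g)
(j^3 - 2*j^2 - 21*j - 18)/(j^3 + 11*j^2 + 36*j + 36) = (j^2 - 5*j - 6)/(j^2 + 8*j + 12)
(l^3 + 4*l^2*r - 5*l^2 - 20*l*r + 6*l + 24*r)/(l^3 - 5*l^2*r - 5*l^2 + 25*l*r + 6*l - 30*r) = (-l - 4*r)/(-l + 5*r)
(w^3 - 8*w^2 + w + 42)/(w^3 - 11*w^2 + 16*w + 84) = (w - 3)/(w - 6)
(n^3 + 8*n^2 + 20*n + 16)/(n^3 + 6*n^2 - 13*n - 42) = (n^2 + 6*n + 8)/(n^2 + 4*n - 21)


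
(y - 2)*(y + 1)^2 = y^3 - 3*y - 2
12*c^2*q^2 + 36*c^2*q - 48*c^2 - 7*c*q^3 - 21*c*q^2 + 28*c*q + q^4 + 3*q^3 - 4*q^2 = (-4*c + q)*(-3*c + q)*(q - 1)*(q + 4)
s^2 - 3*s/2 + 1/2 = (s - 1)*(s - 1/2)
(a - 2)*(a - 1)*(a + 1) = a^3 - 2*a^2 - a + 2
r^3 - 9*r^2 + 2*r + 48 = (r - 8)*(r - 3)*(r + 2)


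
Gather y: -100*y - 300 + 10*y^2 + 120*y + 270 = 10*y^2 + 20*y - 30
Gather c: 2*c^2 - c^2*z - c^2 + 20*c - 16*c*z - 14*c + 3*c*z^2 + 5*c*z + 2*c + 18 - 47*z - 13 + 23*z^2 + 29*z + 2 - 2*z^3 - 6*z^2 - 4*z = c^2*(1 - z) + c*(3*z^2 - 11*z + 8) - 2*z^3 + 17*z^2 - 22*z + 7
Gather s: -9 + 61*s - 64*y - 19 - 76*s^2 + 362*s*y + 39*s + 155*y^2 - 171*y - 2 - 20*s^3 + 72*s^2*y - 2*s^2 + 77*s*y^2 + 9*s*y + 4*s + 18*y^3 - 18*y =-20*s^3 + s^2*(72*y - 78) + s*(77*y^2 + 371*y + 104) + 18*y^3 + 155*y^2 - 253*y - 30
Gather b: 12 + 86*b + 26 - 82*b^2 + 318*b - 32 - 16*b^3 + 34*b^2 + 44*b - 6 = -16*b^3 - 48*b^2 + 448*b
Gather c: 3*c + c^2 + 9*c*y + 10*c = c^2 + c*(9*y + 13)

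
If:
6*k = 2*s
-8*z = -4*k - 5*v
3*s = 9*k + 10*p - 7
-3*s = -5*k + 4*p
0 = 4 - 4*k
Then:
No Solution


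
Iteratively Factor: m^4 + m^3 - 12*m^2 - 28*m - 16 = (m + 1)*(m^3 - 12*m - 16) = (m - 4)*(m + 1)*(m^2 + 4*m + 4) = (m - 4)*(m + 1)*(m + 2)*(m + 2)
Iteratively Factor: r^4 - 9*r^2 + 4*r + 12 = (r + 1)*(r^3 - r^2 - 8*r + 12) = (r - 2)*(r + 1)*(r^2 + r - 6) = (r - 2)*(r + 1)*(r + 3)*(r - 2)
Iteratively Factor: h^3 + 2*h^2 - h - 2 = (h + 2)*(h^2 - 1) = (h + 1)*(h + 2)*(h - 1)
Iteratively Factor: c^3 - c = (c - 1)*(c^2 + c) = (c - 1)*(c + 1)*(c)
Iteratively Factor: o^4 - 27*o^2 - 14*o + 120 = (o + 4)*(o^3 - 4*o^2 - 11*o + 30) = (o - 2)*(o + 4)*(o^2 - 2*o - 15) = (o - 2)*(o + 3)*(o + 4)*(o - 5)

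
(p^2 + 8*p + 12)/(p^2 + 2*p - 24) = (p + 2)/(p - 4)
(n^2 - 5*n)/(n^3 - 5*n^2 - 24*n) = (5 - n)/(-n^2 + 5*n + 24)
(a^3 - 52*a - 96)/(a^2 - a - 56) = (a^2 + 8*a + 12)/(a + 7)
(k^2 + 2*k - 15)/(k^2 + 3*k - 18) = (k + 5)/(k + 6)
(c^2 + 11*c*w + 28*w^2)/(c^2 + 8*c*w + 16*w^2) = (c + 7*w)/(c + 4*w)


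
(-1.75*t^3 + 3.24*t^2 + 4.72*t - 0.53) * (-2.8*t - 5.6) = 4.9*t^4 + 0.728*t^3 - 31.36*t^2 - 24.948*t + 2.968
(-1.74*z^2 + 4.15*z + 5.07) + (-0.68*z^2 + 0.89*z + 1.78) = -2.42*z^2 + 5.04*z + 6.85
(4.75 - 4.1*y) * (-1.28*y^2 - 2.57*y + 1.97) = 5.248*y^3 + 4.457*y^2 - 20.2845*y + 9.3575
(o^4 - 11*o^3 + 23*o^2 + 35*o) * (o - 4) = o^5 - 15*o^4 + 67*o^3 - 57*o^2 - 140*o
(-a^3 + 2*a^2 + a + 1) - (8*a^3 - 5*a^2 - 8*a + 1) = -9*a^3 + 7*a^2 + 9*a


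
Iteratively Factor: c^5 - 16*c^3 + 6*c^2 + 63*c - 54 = (c + 3)*(c^4 - 3*c^3 - 7*c^2 + 27*c - 18) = (c - 3)*(c + 3)*(c^3 - 7*c + 6) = (c - 3)*(c + 3)^2*(c^2 - 3*c + 2) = (c - 3)*(c - 2)*(c + 3)^2*(c - 1)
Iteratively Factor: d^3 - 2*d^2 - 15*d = (d - 5)*(d^2 + 3*d) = (d - 5)*(d + 3)*(d)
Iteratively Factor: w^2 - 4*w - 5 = (w - 5)*(w + 1)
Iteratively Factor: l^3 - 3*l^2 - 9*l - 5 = (l + 1)*(l^2 - 4*l - 5) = (l - 5)*(l + 1)*(l + 1)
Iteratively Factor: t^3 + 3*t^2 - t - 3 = (t - 1)*(t^2 + 4*t + 3) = (t - 1)*(t + 3)*(t + 1)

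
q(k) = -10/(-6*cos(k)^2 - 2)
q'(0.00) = 0.00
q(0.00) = 1.25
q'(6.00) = -0.57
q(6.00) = 1.33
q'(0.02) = 0.04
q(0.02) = 1.25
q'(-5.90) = 0.81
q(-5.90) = 1.40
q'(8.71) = -2.02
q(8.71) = 1.84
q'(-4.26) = -4.77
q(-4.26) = 3.18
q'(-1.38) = -4.55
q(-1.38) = 4.51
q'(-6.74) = -1.02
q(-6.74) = 1.46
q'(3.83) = 1.89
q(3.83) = 1.79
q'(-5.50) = 2.39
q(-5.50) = 1.99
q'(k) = 120*sin(k)*cos(k)/(-6*cos(k)^2 - 2)^2 = 60*sin(2*k)/(3*cos(2*k) + 5)^2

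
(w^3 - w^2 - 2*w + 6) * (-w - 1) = -w^4 + 3*w^2 - 4*w - 6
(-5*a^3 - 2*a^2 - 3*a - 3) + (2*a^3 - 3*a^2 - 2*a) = -3*a^3 - 5*a^2 - 5*a - 3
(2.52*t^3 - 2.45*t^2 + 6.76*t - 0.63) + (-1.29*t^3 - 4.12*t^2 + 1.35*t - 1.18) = 1.23*t^3 - 6.57*t^2 + 8.11*t - 1.81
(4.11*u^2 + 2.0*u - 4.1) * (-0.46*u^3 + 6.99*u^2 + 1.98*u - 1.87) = -1.8906*u^5 + 27.8089*u^4 + 24.0038*u^3 - 32.3847*u^2 - 11.858*u + 7.667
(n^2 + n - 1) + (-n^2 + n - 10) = 2*n - 11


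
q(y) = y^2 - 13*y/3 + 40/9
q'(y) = 2*y - 13/3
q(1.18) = 0.72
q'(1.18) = -1.97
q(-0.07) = 4.75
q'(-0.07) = -4.47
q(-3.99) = 37.65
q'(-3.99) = -12.31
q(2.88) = 0.26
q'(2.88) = 1.43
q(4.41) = 4.78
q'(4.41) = 4.49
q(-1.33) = 11.98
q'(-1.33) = -6.99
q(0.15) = 3.82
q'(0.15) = -4.03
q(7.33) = 26.41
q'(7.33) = 10.33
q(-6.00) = 66.44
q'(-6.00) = -16.33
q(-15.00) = 294.44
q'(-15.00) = -34.33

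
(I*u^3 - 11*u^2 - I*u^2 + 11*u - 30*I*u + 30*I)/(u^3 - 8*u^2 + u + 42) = (I*u^3 - u^2*(11 + I) + u*(11 - 30*I) + 30*I)/(u^3 - 8*u^2 + u + 42)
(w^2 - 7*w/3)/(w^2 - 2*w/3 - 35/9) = 3*w/(3*w + 5)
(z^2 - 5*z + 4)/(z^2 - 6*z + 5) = (z - 4)/(z - 5)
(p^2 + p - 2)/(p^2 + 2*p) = (p - 1)/p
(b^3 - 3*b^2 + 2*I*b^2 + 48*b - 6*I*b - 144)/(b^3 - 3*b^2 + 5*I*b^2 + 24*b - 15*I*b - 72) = (b - 6*I)/(b - 3*I)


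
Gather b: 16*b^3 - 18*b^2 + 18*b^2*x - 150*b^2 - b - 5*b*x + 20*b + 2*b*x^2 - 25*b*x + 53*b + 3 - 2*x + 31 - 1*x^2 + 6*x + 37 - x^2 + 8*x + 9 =16*b^3 + b^2*(18*x - 168) + b*(2*x^2 - 30*x + 72) - 2*x^2 + 12*x + 80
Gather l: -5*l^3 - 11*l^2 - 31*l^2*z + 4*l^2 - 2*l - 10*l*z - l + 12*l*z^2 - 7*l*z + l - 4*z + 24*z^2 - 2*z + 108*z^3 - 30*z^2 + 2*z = -5*l^3 + l^2*(-31*z - 7) + l*(12*z^2 - 17*z - 2) + 108*z^3 - 6*z^2 - 4*z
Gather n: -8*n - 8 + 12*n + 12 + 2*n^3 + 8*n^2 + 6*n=2*n^3 + 8*n^2 + 10*n + 4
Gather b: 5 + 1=6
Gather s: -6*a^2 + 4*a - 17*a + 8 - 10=-6*a^2 - 13*a - 2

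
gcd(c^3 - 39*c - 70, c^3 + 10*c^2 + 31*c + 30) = c^2 + 7*c + 10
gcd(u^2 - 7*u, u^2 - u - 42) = u - 7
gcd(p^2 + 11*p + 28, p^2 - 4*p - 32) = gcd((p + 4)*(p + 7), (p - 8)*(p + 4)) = p + 4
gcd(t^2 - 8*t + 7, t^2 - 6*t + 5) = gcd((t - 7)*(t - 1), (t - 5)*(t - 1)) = t - 1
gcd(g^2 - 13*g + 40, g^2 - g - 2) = 1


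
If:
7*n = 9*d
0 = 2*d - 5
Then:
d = 5/2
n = 45/14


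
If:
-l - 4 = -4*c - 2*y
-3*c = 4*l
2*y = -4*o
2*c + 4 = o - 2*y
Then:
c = 16/7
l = -12/7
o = 12/7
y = -24/7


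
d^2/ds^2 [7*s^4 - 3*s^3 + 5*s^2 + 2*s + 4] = 84*s^2 - 18*s + 10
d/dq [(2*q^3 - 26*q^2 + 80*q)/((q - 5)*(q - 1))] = 2*(q^2 - 2*q + 8)/(q^2 - 2*q + 1)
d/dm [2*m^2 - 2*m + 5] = 4*m - 2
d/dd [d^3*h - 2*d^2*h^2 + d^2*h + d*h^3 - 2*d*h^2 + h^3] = h*(3*d^2 - 4*d*h + 2*d + h^2 - 2*h)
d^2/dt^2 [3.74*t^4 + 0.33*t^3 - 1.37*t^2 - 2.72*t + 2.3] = 44.88*t^2 + 1.98*t - 2.74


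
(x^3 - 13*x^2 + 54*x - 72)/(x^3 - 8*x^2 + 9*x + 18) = (x - 4)/(x + 1)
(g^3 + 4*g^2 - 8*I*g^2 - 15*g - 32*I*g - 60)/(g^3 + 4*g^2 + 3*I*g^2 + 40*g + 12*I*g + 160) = (g - 3*I)/(g + 8*I)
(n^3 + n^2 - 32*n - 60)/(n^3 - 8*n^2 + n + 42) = (n^2 - n - 30)/(n^2 - 10*n + 21)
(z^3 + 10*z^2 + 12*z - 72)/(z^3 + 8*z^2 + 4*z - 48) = (z + 6)/(z + 4)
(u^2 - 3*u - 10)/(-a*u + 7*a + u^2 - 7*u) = (-u^2 + 3*u + 10)/(a*u - 7*a - u^2 + 7*u)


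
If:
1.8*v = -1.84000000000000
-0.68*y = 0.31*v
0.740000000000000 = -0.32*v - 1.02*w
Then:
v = -1.02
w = -0.40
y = 0.47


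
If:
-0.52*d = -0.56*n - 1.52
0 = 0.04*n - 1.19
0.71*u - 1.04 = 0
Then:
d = 34.96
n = 29.75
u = 1.46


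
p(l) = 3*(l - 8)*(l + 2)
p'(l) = 6*l - 18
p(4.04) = -71.76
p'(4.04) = 6.24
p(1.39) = -67.22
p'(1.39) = -9.66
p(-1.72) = -8.16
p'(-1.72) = -28.32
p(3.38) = -74.57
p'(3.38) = 2.28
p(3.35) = -74.63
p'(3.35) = 2.10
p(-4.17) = 79.23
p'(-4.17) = -43.02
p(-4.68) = 101.95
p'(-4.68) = -46.08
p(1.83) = -70.89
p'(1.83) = -7.02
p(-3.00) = 33.00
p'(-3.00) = -36.00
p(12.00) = 168.00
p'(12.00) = 54.00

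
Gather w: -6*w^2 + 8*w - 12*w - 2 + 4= -6*w^2 - 4*w + 2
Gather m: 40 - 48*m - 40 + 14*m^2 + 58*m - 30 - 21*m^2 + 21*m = -7*m^2 + 31*m - 30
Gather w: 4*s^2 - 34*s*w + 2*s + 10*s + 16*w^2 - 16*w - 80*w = 4*s^2 + 12*s + 16*w^2 + w*(-34*s - 96)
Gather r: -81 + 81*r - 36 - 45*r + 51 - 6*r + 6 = 30*r - 60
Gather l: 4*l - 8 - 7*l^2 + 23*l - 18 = -7*l^2 + 27*l - 26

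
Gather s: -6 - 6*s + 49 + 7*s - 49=s - 6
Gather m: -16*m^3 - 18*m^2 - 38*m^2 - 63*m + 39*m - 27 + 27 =-16*m^3 - 56*m^2 - 24*m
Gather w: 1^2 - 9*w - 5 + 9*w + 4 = 0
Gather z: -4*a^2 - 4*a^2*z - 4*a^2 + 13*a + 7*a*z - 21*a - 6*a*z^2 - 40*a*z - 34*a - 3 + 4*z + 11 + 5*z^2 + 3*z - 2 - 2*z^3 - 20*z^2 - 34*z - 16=-8*a^2 - 42*a - 2*z^3 + z^2*(-6*a - 15) + z*(-4*a^2 - 33*a - 27) - 10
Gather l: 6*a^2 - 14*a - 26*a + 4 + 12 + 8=6*a^2 - 40*a + 24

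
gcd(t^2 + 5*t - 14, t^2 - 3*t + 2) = t - 2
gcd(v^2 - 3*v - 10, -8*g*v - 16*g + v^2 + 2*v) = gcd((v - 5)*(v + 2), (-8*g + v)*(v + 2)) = v + 2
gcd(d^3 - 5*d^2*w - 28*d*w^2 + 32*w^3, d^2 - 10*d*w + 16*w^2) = -d + 8*w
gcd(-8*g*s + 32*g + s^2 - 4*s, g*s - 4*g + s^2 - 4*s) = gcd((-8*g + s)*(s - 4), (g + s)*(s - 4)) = s - 4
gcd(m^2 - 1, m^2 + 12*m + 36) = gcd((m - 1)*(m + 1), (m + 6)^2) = 1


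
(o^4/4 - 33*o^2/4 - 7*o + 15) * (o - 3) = o^5/4 - 3*o^4/4 - 33*o^3/4 + 71*o^2/4 + 36*o - 45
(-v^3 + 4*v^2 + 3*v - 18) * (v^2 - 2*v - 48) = -v^5 + 6*v^4 + 43*v^3 - 216*v^2 - 108*v + 864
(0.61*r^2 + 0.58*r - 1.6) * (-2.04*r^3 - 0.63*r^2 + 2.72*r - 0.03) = -1.2444*r^5 - 1.5675*r^4 + 4.5578*r^3 + 2.5673*r^2 - 4.3694*r + 0.048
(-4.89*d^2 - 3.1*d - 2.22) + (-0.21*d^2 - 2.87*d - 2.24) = -5.1*d^2 - 5.97*d - 4.46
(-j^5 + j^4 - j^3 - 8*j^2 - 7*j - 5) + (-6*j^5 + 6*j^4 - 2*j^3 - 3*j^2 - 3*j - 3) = -7*j^5 + 7*j^4 - 3*j^3 - 11*j^2 - 10*j - 8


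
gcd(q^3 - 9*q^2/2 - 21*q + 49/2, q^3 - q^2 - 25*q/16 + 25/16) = q - 1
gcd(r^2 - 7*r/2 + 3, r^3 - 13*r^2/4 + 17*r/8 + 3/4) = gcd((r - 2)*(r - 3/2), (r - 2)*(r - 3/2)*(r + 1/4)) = r^2 - 7*r/2 + 3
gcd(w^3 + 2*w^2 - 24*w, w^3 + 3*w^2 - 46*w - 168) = w + 6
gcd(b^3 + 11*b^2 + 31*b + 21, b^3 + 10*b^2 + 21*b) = b^2 + 10*b + 21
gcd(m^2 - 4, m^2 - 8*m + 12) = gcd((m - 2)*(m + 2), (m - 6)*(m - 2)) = m - 2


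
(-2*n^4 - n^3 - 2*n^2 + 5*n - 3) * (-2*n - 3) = 4*n^5 + 8*n^4 + 7*n^3 - 4*n^2 - 9*n + 9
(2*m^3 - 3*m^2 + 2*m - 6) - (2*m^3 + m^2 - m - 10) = -4*m^2 + 3*m + 4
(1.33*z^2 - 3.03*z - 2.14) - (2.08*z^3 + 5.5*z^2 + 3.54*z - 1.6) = -2.08*z^3 - 4.17*z^2 - 6.57*z - 0.54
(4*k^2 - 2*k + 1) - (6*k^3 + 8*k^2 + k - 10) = -6*k^3 - 4*k^2 - 3*k + 11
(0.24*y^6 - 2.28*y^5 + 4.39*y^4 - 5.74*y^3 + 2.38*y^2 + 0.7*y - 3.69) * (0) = 0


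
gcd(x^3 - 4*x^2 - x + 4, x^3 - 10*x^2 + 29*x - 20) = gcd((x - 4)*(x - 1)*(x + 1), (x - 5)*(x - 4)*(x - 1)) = x^2 - 5*x + 4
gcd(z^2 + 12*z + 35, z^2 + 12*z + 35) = z^2 + 12*z + 35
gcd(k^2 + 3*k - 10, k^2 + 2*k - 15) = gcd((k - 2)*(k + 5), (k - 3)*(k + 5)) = k + 5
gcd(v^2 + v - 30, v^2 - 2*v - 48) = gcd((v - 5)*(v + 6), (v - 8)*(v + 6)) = v + 6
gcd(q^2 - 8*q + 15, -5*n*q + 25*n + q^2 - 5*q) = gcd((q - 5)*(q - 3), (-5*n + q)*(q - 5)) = q - 5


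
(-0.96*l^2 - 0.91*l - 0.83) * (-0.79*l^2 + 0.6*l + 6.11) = 0.7584*l^4 + 0.1429*l^3 - 5.7559*l^2 - 6.0581*l - 5.0713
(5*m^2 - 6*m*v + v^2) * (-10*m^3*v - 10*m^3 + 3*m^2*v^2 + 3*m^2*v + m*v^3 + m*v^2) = -50*m^5*v - 50*m^5 + 75*m^4*v^2 + 75*m^4*v - 23*m^3*v^3 - 23*m^3*v^2 - 3*m^2*v^4 - 3*m^2*v^3 + m*v^5 + m*v^4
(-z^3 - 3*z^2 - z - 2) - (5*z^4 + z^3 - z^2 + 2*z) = -5*z^4 - 2*z^3 - 2*z^2 - 3*z - 2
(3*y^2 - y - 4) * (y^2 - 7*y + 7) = 3*y^4 - 22*y^3 + 24*y^2 + 21*y - 28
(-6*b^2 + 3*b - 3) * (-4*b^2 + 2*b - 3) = 24*b^4 - 24*b^3 + 36*b^2 - 15*b + 9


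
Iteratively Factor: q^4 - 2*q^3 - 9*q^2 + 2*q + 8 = (q + 2)*(q^3 - 4*q^2 - q + 4) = (q - 1)*(q + 2)*(q^2 - 3*q - 4) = (q - 4)*(q - 1)*(q + 2)*(q + 1)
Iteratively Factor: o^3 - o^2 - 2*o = (o + 1)*(o^2 - 2*o) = o*(o + 1)*(o - 2)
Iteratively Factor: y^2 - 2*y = (y)*(y - 2)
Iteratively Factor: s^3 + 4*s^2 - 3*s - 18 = (s + 3)*(s^2 + s - 6) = (s - 2)*(s + 3)*(s + 3)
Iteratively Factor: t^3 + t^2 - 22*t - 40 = (t - 5)*(t^2 + 6*t + 8) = (t - 5)*(t + 4)*(t + 2)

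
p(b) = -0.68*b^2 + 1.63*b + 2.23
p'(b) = 1.63 - 1.36*b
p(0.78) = 3.09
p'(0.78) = 0.57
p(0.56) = 2.93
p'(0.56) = 0.87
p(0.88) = 3.14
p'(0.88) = 0.43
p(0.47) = 2.85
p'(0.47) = 0.99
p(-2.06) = -4.01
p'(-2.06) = 4.43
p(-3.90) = -14.47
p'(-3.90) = 6.93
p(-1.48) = -1.67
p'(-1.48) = 3.64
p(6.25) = -14.14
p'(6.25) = -6.87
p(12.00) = -76.13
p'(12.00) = -14.69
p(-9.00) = -67.52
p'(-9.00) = 13.87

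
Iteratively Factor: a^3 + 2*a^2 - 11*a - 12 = (a - 3)*(a^2 + 5*a + 4) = (a - 3)*(a + 4)*(a + 1)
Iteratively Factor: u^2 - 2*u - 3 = (u - 3)*(u + 1)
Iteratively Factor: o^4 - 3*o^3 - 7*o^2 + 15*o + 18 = (o + 1)*(o^3 - 4*o^2 - 3*o + 18) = (o - 3)*(o + 1)*(o^2 - o - 6) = (o - 3)*(o + 1)*(o + 2)*(o - 3)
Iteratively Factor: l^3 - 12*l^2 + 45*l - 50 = (l - 5)*(l^2 - 7*l + 10) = (l - 5)*(l - 2)*(l - 5)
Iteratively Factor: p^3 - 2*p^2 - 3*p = (p - 3)*(p^2 + p) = (p - 3)*(p + 1)*(p)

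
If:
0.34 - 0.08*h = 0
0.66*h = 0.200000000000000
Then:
No Solution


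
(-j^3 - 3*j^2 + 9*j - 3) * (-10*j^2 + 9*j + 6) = 10*j^5 + 21*j^4 - 123*j^3 + 93*j^2 + 27*j - 18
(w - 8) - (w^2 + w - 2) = -w^2 - 6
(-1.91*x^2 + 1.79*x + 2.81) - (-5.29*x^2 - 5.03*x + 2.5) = 3.38*x^2 + 6.82*x + 0.31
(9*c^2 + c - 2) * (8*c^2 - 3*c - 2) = 72*c^4 - 19*c^3 - 37*c^2 + 4*c + 4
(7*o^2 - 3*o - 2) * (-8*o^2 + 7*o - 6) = -56*o^4 + 73*o^3 - 47*o^2 + 4*o + 12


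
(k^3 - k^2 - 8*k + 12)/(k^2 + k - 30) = (k^3 - k^2 - 8*k + 12)/(k^2 + k - 30)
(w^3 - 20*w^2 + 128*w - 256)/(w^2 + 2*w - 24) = (w^2 - 16*w + 64)/(w + 6)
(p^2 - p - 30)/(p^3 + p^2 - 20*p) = (p - 6)/(p*(p - 4))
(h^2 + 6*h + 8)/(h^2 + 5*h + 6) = (h + 4)/(h + 3)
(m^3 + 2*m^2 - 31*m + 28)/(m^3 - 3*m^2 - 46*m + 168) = (m - 1)/(m - 6)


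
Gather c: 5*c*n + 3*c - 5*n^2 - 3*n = c*(5*n + 3) - 5*n^2 - 3*n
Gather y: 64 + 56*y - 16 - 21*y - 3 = 35*y + 45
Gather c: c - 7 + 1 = c - 6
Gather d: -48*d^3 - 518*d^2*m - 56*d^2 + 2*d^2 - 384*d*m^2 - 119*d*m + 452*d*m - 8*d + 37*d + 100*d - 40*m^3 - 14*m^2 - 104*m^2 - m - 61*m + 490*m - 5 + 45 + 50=-48*d^3 + d^2*(-518*m - 54) + d*(-384*m^2 + 333*m + 129) - 40*m^3 - 118*m^2 + 428*m + 90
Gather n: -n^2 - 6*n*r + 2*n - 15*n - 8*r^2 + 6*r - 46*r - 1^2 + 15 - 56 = -n^2 + n*(-6*r - 13) - 8*r^2 - 40*r - 42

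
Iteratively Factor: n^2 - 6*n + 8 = (n - 2)*(n - 4)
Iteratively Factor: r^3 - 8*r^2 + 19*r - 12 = (r - 1)*(r^2 - 7*r + 12) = (r - 4)*(r - 1)*(r - 3)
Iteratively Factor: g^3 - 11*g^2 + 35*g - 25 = (g - 1)*(g^2 - 10*g + 25) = (g - 5)*(g - 1)*(g - 5)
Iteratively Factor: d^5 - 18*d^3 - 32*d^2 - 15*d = (d)*(d^4 - 18*d^2 - 32*d - 15) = d*(d + 1)*(d^3 - d^2 - 17*d - 15) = d*(d - 5)*(d + 1)*(d^2 + 4*d + 3) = d*(d - 5)*(d + 1)*(d + 3)*(d + 1)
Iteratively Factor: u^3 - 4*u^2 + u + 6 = (u - 2)*(u^2 - 2*u - 3) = (u - 2)*(u + 1)*(u - 3)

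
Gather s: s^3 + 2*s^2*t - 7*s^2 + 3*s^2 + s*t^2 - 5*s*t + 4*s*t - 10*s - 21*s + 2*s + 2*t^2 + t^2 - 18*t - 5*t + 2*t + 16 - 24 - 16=s^3 + s^2*(2*t - 4) + s*(t^2 - t - 29) + 3*t^2 - 21*t - 24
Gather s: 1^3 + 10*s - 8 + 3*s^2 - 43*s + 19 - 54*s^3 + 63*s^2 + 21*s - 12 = -54*s^3 + 66*s^2 - 12*s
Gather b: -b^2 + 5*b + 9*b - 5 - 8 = -b^2 + 14*b - 13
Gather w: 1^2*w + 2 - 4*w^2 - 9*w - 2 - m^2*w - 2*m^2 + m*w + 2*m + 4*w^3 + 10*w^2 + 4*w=-2*m^2 + 2*m + 4*w^3 + 6*w^2 + w*(-m^2 + m - 4)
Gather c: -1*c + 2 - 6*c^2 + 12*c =-6*c^2 + 11*c + 2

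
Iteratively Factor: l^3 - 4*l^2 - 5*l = (l + 1)*(l^2 - 5*l) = (l - 5)*(l + 1)*(l)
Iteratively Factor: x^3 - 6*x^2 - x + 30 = (x - 5)*(x^2 - x - 6) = (x - 5)*(x + 2)*(x - 3)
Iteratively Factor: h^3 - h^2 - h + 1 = (h + 1)*(h^2 - 2*h + 1) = (h - 1)*(h + 1)*(h - 1)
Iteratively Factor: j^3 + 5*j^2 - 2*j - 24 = (j - 2)*(j^2 + 7*j + 12) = (j - 2)*(j + 4)*(j + 3)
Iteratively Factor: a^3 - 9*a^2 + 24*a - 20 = (a - 5)*(a^2 - 4*a + 4) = (a - 5)*(a - 2)*(a - 2)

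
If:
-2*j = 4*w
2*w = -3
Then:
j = 3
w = -3/2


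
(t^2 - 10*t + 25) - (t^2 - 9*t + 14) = 11 - t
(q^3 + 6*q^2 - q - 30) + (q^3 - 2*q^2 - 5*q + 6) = 2*q^3 + 4*q^2 - 6*q - 24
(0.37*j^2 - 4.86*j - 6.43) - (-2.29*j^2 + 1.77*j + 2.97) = 2.66*j^2 - 6.63*j - 9.4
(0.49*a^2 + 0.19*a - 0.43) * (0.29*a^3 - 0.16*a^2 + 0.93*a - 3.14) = 0.1421*a^5 - 0.0233*a^4 + 0.3006*a^3 - 1.2931*a^2 - 0.9965*a + 1.3502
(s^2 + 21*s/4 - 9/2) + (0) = s^2 + 21*s/4 - 9/2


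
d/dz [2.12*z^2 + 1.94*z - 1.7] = 4.24*z + 1.94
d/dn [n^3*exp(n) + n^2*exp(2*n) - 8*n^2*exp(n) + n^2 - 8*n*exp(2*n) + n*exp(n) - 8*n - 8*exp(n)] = n^3*exp(n) + 2*n^2*exp(2*n) - 5*n^2*exp(n) - 14*n*exp(2*n) - 15*n*exp(n) + 2*n - 8*exp(2*n) - 7*exp(n) - 8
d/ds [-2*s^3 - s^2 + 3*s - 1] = -6*s^2 - 2*s + 3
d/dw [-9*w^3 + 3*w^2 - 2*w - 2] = -27*w^2 + 6*w - 2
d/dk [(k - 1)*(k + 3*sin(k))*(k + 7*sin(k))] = (k - 1)*(k + 3*sin(k))*(7*cos(k) + 1) + (k - 1)*(k + 7*sin(k))*(3*cos(k) + 1) + (k + 3*sin(k))*(k + 7*sin(k))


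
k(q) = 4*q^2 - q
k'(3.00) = 23.00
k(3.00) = 33.00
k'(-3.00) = -25.00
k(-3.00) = 39.00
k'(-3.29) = -27.32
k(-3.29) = 46.59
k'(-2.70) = -22.60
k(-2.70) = 31.86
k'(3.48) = 26.84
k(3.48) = 44.96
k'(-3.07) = -25.56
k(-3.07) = 40.77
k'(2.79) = 21.32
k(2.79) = 28.35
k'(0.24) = 0.92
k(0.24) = -0.01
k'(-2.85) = -23.80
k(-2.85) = 35.34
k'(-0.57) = -5.56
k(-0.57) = 1.87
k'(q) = 8*q - 1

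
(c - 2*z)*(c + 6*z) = c^2 + 4*c*z - 12*z^2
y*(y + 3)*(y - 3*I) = y^3 + 3*y^2 - 3*I*y^2 - 9*I*y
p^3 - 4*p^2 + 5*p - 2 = (p - 2)*(p - 1)^2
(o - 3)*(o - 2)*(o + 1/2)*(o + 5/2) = o^4 - 2*o^3 - 31*o^2/4 + 47*o/4 + 15/2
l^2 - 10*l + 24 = (l - 6)*(l - 4)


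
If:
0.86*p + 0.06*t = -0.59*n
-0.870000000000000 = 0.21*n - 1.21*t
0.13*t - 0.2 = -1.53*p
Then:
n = -0.18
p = 0.07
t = 0.69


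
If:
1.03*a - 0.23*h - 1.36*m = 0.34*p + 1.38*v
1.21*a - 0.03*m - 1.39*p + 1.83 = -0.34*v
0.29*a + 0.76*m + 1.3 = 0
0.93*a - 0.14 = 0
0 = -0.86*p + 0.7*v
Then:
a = 0.15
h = -7.67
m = -1.77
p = 2.12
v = 2.61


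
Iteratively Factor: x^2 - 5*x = (x - 5)*(x)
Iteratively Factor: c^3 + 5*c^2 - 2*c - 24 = (c + 4)*(c^2 + c - 6) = (c + 3)*(c + 4)*(c - 2)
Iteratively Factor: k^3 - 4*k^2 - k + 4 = (k - 1)*(k^2 - 3*k - 4) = (k - 4)*(k - 1)*(k + 1)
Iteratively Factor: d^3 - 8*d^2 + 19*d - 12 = (d - 3)*(d^2 - 5*d + 4) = (d - 3)*(d - 1)*(d - 4)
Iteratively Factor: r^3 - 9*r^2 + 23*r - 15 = (r - 3)*(r^2 - 6*r + 5) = (r - 3)*(r - 1)*(r - 5)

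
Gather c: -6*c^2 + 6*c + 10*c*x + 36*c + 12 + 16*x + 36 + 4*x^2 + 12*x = -6*c^2 + c*(10*x + 42) + 4*x^2 + 28*x + 48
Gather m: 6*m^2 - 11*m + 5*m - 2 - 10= 6*m^2 - 6*m - 12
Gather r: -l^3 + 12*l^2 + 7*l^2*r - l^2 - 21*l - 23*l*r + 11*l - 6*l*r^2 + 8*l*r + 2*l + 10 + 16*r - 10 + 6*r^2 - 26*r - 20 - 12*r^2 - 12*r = -l^3 + 11*l^2 - 8*l + r^2*(-6*l - 6) + r*(7*l^2 - 15*l - 22) - 20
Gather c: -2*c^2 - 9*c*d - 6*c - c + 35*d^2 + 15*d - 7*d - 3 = -2*c^2 + c*(-9*d - 7) + 35*d^2 + 8*d - 3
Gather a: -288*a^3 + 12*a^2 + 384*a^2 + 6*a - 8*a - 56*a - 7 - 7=-288*a^3 + 396*a^2 - 58*a - 14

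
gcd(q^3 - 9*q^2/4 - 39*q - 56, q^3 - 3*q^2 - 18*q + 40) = q + 4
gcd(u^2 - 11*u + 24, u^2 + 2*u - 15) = u - 3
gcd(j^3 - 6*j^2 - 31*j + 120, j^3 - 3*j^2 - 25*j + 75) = j^2 + 2*j - 15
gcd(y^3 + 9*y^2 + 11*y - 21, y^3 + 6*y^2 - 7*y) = y^2 + 6*y - 7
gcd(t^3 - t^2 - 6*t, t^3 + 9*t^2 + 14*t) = t^2 + 2*t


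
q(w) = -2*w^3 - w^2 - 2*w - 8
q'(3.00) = -62.00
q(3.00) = -77.00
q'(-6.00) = -206.00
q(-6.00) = 400.00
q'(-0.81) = -4.32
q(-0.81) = -5.97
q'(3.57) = -85.61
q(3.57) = -118.88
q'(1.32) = -15.09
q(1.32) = -16.98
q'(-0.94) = -5.42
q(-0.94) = -5.34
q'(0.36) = -3.50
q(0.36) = -8.94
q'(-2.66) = -39.13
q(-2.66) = 27.89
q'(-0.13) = -1.84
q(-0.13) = -7.75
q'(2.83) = -55.71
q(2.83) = -67.00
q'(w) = -6*w^2 - 2*w - 2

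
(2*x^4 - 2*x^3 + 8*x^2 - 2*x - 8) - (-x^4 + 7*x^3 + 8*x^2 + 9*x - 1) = 3*x^4 - 9*x^3 - 11*x - 7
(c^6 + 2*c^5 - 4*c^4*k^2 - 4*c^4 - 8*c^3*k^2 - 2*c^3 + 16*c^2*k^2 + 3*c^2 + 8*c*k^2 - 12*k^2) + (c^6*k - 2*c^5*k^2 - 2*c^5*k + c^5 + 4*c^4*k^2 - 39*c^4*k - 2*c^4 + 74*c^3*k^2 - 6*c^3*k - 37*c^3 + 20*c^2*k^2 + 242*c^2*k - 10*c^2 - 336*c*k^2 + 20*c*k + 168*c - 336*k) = c^6*k + c^6 - 2*c^5*k^2 - 2*c^5*k + 3*c^5 - 39*c^4*k - 6*c^4 + 66*c^3*k^2 - 6*c^3*k - 39*c^3 + 36*c^2*k^2 + 242*c^2*k - 7*c^2 - 328*c*k^2 + 20*c*k + 168*c - 12*k^2 - 336*k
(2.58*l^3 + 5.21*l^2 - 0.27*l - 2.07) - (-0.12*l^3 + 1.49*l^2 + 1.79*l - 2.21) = 2.7*l^3 + 3.72*l^2 - 2.06*l + 0.14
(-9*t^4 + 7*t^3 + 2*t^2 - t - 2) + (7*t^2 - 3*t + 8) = -9*t^4 + 7*t^3 + 9*t^2 - 4*t + 6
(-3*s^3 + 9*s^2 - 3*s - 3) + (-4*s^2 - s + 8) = -3*s^3 + 5*s^2 - 4*s + 5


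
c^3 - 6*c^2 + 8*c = c*(c - 4)*(c - 2)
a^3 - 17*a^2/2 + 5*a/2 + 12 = (a - 8)*(a - 3/2)*(a + 1)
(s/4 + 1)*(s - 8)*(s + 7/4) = s^3/4 - 9*s^2/16 - 39*s/4 - 14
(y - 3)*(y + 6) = y^2 + 3*y - 18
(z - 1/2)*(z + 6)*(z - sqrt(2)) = z^3 - sqrt(2)*z^2 + 11*z^2/2 - 11*sqrt(2)*z/2 - 3*z + 3*sqrt(2)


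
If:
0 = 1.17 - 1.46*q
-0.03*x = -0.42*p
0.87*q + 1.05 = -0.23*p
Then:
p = -7.60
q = 0.80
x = -106.35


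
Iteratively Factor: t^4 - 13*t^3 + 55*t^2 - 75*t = (t - 3)*(t^3 - 10*t^2 + 25*t) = (t - 5)*(t - 3)*(t^2 - 5*t) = t*(t - 5)*(t - 3)*(t - 5)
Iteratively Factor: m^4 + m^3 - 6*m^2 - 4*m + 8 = (m - 1)*(m^3 + 2*m^2 - 4*m - 8) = (m - 2)*(m - 1)*(m^2 + 4*m + 4) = (m - 2)*(m - 1)*(m + 2)*(m + 2)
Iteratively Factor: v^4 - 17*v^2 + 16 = (v - 1)*(v^3 + v^2 - 16*v - 16) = (v - 1)*(v + 4)*(v^2 - 3*v - 4) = (v - 4)*(v - 1)*(v + 4)*(v + 1)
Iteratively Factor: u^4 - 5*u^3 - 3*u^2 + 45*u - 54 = (u - 2)*(u^3 - 3*u^2 - 9*u + 27) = (u - 3)*(u - 2)*(u^2 - 9) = (u - 3)*(u - 2)*(u + 3)*(u - 3)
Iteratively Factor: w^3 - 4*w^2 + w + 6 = (w - 3)*(w^2 - w - 2) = (w - 3)*(w + 1)*(w - 2)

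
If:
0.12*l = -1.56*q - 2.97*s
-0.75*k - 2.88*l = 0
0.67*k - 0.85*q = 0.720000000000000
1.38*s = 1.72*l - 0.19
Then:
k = 7.38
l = -1.92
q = 4.97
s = -2.53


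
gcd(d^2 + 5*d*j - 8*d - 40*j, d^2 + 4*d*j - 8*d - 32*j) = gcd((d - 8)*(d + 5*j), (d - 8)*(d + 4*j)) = d - 8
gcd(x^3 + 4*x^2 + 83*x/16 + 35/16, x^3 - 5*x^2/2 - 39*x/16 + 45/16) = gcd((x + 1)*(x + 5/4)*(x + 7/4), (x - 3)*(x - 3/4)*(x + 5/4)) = x + 5/4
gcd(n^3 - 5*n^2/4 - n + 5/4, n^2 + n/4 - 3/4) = n + 1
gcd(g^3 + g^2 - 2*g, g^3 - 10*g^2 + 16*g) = g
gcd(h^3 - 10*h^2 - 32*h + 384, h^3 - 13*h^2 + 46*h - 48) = h - 8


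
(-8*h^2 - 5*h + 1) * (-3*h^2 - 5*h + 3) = 24*h^4 + 55*h^3 - 2*h^2 - 20*h + 3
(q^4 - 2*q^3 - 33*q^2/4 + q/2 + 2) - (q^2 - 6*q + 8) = q^4 - 2*q^3 - 37*q^2/4 + 13*q/2 - 6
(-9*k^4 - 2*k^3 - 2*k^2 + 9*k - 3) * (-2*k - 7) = 18*k^5 + 67*k^4 + 18*k^3 - 4*k^2 - 57*k + 21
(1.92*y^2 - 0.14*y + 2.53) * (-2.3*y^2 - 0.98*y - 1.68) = -4.416*y^4 - 1.5596*y^3 - 8.9074*y^2 - 2.2442*y - 4.2504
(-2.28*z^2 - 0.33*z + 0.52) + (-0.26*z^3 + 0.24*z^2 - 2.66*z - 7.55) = -0.26*z^3 - 2.04*z^2 - 2.99*z - 7.03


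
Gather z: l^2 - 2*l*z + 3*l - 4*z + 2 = l^2 + 3*l + z*(-2*l - 4) + 2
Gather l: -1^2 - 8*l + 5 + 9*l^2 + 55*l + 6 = 9*l^2 + 47*l + 10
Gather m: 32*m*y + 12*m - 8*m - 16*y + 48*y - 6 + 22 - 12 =m*(32*y + 4) + 32*y + 4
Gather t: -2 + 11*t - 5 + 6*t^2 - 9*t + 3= 6*t^2 + 2*t - 4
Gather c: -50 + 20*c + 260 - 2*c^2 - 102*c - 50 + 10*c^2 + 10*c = 8*c^2 - 72*c + 160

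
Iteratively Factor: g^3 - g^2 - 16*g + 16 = (g - 1)*(g^2 - 16) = (g - 1)*(g + 4)*(g - 4)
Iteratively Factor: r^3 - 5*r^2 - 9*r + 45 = (r - 5)*(r^2 - 9) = (r - 5)*(r + 3)*(r - 3)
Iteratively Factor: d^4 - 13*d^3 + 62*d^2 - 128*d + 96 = (d - 4)*(d^3 - 9*d^2 + 26*d - 24) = (d - 4)^2*(d^2 - 5*d + 6) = (d - 4)^2*(d - 2)*(d - 3)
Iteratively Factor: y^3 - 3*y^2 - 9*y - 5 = (y + 1)*(y^2 - 4*y - 5) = (y - 5)*(y + 1)*(y + 1)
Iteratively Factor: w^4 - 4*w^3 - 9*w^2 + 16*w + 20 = (w + 1)*(w^3 - 5*w^2 - 4*w + 20) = (w + 1)*(w + 2)*(w^2 - 7*w + 10) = (w - 5)*(w + 1)*(w + 2)*(w - 2)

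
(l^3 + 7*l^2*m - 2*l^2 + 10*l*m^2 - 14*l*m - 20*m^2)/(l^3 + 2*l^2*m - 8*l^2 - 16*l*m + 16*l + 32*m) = (l^2 + 5*l*m - 2*l - 10*m)/(l^2 - 8*l + 16)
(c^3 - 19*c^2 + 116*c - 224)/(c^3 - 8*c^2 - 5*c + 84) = (c - 8)/(c + 3)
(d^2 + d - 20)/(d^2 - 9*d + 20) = (d + 5)/(d - 5)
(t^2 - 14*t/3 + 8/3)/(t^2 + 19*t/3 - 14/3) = (t - 4)/(t + 7)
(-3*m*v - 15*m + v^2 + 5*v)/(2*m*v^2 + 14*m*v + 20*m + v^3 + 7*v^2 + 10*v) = (-3*m + v)/(2*m*v + 4*m + v^2 + 2*v)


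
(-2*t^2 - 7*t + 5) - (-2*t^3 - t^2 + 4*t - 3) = 2*t^3 - t^2 - 11*t + 8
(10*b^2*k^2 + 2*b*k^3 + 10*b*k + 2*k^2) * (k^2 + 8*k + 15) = 10*b^2*k^4 + 80*b^2*k^3 + 150*b^2*k^2 + 2*b*k^5 + 16*b*k^4 + 40*b*k^3 + 80*b*k^2 + 150*b*k + 2*k^4 + 16*k^3 + 30*k^2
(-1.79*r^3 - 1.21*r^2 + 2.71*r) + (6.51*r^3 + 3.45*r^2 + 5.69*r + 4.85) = 4.72*r^3 + 2.24*r^2 + 8.4*r + 4.85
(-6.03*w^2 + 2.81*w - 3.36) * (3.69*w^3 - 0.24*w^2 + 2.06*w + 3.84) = -22.2507*w^5 + 11.8161*w^4 - 25.4946*w^3 - 16.5602*w^2 + 3.8688*w - 12.9024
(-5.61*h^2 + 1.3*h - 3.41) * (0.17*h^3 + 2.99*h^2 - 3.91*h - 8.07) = -0.9537*h^5 - 16.5529*h^4 + 25.2424*h^3 + 29.9938*h^2 + 2.8421*h + 27.5187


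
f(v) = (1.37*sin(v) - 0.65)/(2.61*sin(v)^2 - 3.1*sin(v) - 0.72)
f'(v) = (-5.22*sin(v)*cos(v) + 3.1*cos(v))*(1.37*sin(v) - 0.65)/(2.61*sin(v)^2 - 3.1*sin(v) - 0.72)^2 + 1.37*cos(v)/(2.61*sin(v)^2 - 3.1*sin(v) - 0.72)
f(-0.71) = -0.64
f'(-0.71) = -0.88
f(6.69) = 0.07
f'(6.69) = -0.86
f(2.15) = -0.33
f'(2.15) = 0.66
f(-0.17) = 7.30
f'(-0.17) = -248.28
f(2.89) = 0.23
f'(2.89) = 1.30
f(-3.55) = 0.07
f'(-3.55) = 0.86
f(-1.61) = -0.41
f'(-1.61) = 0.02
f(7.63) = -0.54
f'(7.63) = -0.43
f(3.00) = 0.41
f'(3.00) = 2.10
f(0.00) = 0.90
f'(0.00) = -5.79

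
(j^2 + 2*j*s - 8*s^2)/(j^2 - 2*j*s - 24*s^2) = (-j + 2*s)/(-j + 6*s)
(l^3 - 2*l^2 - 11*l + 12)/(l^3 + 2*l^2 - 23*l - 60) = (l^2 - 5*l + 4)/(l^2 - l - 20)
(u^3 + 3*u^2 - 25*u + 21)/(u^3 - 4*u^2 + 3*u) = (u + 7)/u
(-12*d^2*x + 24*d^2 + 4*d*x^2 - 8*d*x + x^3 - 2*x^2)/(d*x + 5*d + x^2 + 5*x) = (-12*d^2*x + 24*d^2 + 4*d*x^2 - 8*d*x + x^3 - 2*x^2)/(d*x + 5*d + x^2 + 5*x)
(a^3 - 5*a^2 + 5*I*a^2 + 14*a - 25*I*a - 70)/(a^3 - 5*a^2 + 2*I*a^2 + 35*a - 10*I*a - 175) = (a - 2*I)/(a - 5*I)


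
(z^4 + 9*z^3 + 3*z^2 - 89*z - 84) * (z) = z^5 + 9*z^4 + 3*z^3 - 89*z^2 - 84*z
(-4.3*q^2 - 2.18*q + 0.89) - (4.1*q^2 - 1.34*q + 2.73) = -8.4*q^2 - 0.84*q - 1.84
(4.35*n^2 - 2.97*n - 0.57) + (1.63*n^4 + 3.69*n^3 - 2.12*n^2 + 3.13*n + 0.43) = 1.63*n^4 + 3.69*n^3 + 2.23*n^2 + 0.16*n - 0.14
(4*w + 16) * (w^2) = 4*w^3 + 16*w^2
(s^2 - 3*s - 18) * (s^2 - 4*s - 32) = s^4 - 7*s^3 - 38*s^2 + 168*s + 576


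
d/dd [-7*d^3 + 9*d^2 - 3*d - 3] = -21*d^2 + 18*d - 3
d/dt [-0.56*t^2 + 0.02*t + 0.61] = 0.02 - 1.12*t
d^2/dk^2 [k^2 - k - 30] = 2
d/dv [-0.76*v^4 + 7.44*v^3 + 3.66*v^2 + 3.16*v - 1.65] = -3.04*v^3 + 22.32*v^2 + 7.32*v + 3.16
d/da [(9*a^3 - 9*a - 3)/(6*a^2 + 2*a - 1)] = 3*(18*a^4 + 12*a^3 + 9*a^2 + 12*a + 5)/(36*a^4 + 24*a^3 - 8*a^2 - 4*a + 1)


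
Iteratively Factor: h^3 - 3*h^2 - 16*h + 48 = (h - 4)*(h^2 + h - 12) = (h - 4)*(h - 3)*(h + 4)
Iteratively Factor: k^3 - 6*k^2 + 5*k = (k - 1)*(k^2 - 5*k) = k*(k - 1)*(k - 5)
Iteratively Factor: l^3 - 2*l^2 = (l - 2)*(l^2) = l*(l - 2)*(l)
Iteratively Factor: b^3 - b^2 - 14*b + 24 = (b - 2)*(b^2 + b - 12) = (b - 3)*(b - 2)*(b + 4)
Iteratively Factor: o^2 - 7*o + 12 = (o - 4)*(o - 3)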